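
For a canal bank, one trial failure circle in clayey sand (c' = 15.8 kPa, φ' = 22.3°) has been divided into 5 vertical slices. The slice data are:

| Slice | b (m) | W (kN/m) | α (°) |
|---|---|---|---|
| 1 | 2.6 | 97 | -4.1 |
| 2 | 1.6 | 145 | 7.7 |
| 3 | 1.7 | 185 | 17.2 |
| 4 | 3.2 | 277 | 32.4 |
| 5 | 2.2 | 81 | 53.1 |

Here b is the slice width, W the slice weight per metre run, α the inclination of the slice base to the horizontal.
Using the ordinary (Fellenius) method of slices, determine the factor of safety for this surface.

FS = 1.78

Ordinary method of slices: FS = Σ[c'·Δl_i + (W_i cosα_i)·tanφ'] / Σ W_i sinα_i, with Δl_i = b_i / cosα_i.
Slice 1: Δl = 2.6/cos(-4.1°) = 2.607 m; N'_1 = 97·cos(-4.1°) = 96.8; c'Δl = 41.19; W sinα = -6.9
Slice 2: Δl = 1.6/cos7.7° = 1.615 m; N'_2 = 145·cos7.7° = 143.7; c'Δl = 25.51; W sinα = 19.4
Slice 3: Δl = 1.7/cos17.2° = 1.780 m; N'_3 = 185·cos17.2° = 176.7; c'Δl = 28.12; W sinα = 54.7
Slice 4: Δl = 3.2/cos32.4° = 3.790 m; N'_4 = 277·cos32.4° = 233.9; c'Δl = 59.88; W sinα = 148.4
Slice 5: Δl = 2.2/cos53.1° = 3.664 m; N'_5 = 81·cos53.1° = 48.6; c'Δl = 57.89; W sinα = 64.8
Σc'Δl = 212.6 kN/m; ΣN' = 699.7 kN/m; ΣW sinα = 280.4 kN/m
Resisting = 212.6 + 699.7·tan22.3° = 212.6 + 287.0 = 499.5 kN/m
FS = 499.5 / 280.4 = 1.782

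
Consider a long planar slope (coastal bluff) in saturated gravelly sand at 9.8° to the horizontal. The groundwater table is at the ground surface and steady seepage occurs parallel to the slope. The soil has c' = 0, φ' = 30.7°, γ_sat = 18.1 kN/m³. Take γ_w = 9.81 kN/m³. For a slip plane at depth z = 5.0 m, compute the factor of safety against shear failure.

FS = 1.57

With seepage parallel to the slope and the water table at the surface, the effective normal stress on the slip plane uses the buoyant unit weight γ' = γ_sat − γ_w while the driving shear stress uses γ_sat:
FS = [c' + γ' z cos²β tanφ'] / [γ_sat z sinβ cosβ]
(For c' = 0 this reduces to FS = (γ'/γ_sat)·tanφ'/tanβ.)
γ' = 18.1 − 9.81 = 8.29 kN/m³
Numerator = 0.0 + 8.29·5.0·cos²9.8°·tan30.7° = 0.0 + 8.29·5.0·0.9710·0.5938 = 23.898 kPa
Denominator = 18.1·5.0·sin9.8°·cos9.8° = 18.1·5.0·0.1702·0.9854 = 15.179 kPa
FS = 23.898 / 15.179 = 1.574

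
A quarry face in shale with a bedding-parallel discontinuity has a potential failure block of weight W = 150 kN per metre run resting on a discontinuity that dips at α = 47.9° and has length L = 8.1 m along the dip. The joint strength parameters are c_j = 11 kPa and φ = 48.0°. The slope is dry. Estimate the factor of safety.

FS = 1.80

Resolving the block weight along and normal to the plane and applying the Mohr–Coulomb strength on the joint:
N' = W cosα = 150·cos47.9° = 100.6 kN/m
Driving force T = W sinα = 150·sin47.9° = 111.3 kN/m
Resisting force R = c_j·L + N'·tanφ = 11·8.1 + 100.6·tan48.0° = 89.1 + 111.7 = 200.8 kN/m
FS = R / T = 200.8 / 111.3 = 1.804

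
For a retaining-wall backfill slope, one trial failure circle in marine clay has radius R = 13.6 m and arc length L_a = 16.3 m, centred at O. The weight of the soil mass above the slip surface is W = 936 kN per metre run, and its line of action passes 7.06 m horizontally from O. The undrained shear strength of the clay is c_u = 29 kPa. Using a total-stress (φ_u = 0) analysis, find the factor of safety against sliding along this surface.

FS = 0.97

Taking moments about the centre O, the resisting moment is provided by the undrained shear strength acting along the arc:
M_R = c_u·L_a·R = 29·16.30·13.6 = 6428.7 kN·m/m
M_D = W·d = 936·7.06 = 6608.2 kN·m/m
FS = M_R / M_D = 6428.7 / 6608.2 = 0.973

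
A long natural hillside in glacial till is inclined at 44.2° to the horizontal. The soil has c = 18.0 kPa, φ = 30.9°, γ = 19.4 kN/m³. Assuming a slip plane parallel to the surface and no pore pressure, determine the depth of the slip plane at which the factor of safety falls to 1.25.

z = 2.93 m

Setting FS = 1.25 in FS = [c + γz cos²β tanφ] / [γz sinβ cosβ] and solving for z:
z = c / [γ cosβ (FS·sinβ − cosβ·tanφ)]
  = 18.0 / [19.4·cos44.2°·(1.25·sin44.2° − cos44.2°·tan30.9°)]
  = 18.0 / [19.4·0.7169·(1.25·0.6972 − 0.7169·0.5985)]
  = 18.0 / 6.1528 = 2.925 m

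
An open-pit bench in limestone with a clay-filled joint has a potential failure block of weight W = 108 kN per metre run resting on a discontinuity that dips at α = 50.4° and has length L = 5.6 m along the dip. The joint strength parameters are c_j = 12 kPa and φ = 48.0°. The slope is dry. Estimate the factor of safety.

FS = 1.73

Resolving the block weight along and normal to the plane and applying the Mohr–Coulomb strength on the joint:
N' = W cosα = 108·cos50.4° = 68.8 kN/m
Driving force T = W sinα = 108·sin50.4° = 83.2 kN/m
Resisting force R = c_j·L + N'·tanφ = 12·5.6 + 68.8·tan48.0° = 67.2 + 76.5 = 143.7 kN/m
FS = R / T = 143.7 / 83.2 = 1.726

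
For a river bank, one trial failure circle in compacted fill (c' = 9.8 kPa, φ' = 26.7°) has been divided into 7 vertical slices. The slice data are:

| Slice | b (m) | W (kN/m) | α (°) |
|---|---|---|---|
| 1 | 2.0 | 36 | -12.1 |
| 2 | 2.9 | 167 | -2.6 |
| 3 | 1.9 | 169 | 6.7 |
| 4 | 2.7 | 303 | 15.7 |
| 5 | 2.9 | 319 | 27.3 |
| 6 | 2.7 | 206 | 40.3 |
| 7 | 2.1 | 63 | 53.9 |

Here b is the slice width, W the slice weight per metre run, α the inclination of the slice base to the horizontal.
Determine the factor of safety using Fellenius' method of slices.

Ordinary method of slices: FS = Σ[c'·Δl_i + (W_i cosα_i)·tanφ'] / Σ W_i sinα_i, with Δl_i = b_i / cosα_i.
Slice 1: Δl = 2.0/cos(-12.1°) = 2.045 m; N'_1 = 36·cos(-12.1°) = 35.2; c'Δl = 20.05; W sinα = -7.5
Slice 2: Δl = 2.9/cos(-2.6°) = 2.903 m; N'_2 = 167·cos(-2.6°) = 166.8; c'Δl = 28.45; W sinα = -7.6
Slice 3: Δl = 1.9/cos6.7° = 1.913 m; N'_3 = 169·cos6.7° = 167.8; c'Δl = 18.75; W sinα = 19.7
Slice 4: Δl = 2.7/cos15.7° = 2.805 m; N'_4 = 303·cos15.7° = 291.7; c'Δl = 27.49; W sinα = 82.0
Slice 5: Δl = 2.9/cos27.3° = 3.263 m; N'_5 = 319·cos27.3° = 283.5; c'Δl = 31.98; W sinα = 146.3
Slice 6: Δl = 2.7/cos40.3° = 3.540 m; N'_6 = 206·cos40.3° = 157.1; c'Δl = 34.69; W sinα = 133.2
Slice 7: Δl = 2.1/cos53.9° = 3.564 m; N'_7 = 63·cos53.9° = 37.1; c'Δl = 34.93; W sinα = 50.9
Σc'Δl = 196.3 kN/m; ΣN' = 1139.3 kN/m; ΣW sinα = 417.0 kN/m
Resisting = 196.3 + 1139.3·tan26.7° = 196.3 + 573.0 = 769.3 kN/m
FS = 769.3 / 417.0 = 1.845

FS = 1.84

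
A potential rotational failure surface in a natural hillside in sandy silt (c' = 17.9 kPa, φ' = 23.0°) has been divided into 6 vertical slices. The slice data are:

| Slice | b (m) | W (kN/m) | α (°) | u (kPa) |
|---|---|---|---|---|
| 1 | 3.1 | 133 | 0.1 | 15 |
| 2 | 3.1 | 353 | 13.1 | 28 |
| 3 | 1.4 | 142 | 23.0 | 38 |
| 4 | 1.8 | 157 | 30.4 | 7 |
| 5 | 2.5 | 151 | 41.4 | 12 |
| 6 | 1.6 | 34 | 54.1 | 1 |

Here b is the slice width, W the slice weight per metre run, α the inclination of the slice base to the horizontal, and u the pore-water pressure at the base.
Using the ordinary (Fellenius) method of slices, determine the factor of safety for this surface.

Ordinary method of slices: FS = Σ[c'·Δl_i + (W_i cosα_i − u_i·Δl_i)·tanφ'] / Σ W_i sinα_i, with Δl_i = b_i / cosα_i.
Slice 1: Δl = 3.1/cos0.1° = 3.100 m; N'_1 = 133·cos0.1° − 15·3.100 = 86.5; c'Δl = 55.49; W sinα = 0.2
Slice 2: Δl = 3.1/cos13.1° = 3.183 m; N'_2 = 353·cos13.1° − 28·3.183 = 254.7; c'Δl = 56.97; W sinα = 80.0
Slice 3: Δl = 1.4/cos23.0° = 1.521 m; N'_3 = 142·cos23.0° − 38·1.521 = 72.9; c'Δl = 27.22; W sinα = 55.5
Slice 4: Δl = 1.8/cos30.4° = 2.087 m; N'_4 = 157·cos30.4° − 7·2.087 = 120.8; c'Δl = 37.36; W sinα = 79.4
Slice 5: Δl = 2.5/cos41.4° = 3.333 m; N'_5 = 151·cos41.4° − 12·3.333 = 73.3; c'Δl = 59.66; W sinα = 99.9
Slice 6: Δl = 1.6/cos54.1° = 2.729 m; N'_6 = 34·cos54.1° − 1·2.729 = 17.2; c'Δl = 48.84; W sinα = 27.5
Σc'Δl = 285.5 kN/m; ΣN' = 625.4 kN/m; ΣW sinα = 342.6 kN/m
Resisting = 285.5 + 625.4·tan23.0° = 285.5 + 265.5 = 551.0 kN/m
FS = 551.0 / 342.6 = 1.608

FS = 1.61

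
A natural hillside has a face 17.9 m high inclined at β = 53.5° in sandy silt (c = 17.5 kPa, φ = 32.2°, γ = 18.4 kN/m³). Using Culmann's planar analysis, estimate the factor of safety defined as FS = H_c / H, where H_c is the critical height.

H_c = (4c/γ) · sinβ cosφ / [1 − cos(β − φ)]
    = (4·17.5/18.4) · sin53.5°·cos32.2° / [1 − cos21.3°]
    = 3.804 · 0.6802 / 0.0683 = 37.88 m
FS = H_c / H = 37.88 / 17.9 = 2.116

FS = 2.12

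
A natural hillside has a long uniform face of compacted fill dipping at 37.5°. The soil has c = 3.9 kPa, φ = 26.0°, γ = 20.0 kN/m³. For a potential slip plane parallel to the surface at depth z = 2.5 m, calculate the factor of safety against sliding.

For an infinite slope with a slip plane parallel to the surface (no pore pressure): FS = [c + γz cos²β tanφ] / [γz sinβ cosβ].
γz = 20.0·2.5 = 50.00 kN/m²
Numerator = 3.9 + 50.00·cos²37.5°·tan26.0° = 3.9 + 50.00·0.6294·0.4877 = 19.249 kPa
Denominator = 50.00·sin37.5°·cos37.5° = 50.00·0.6088·0.7934 = 24.148 kPa
FS = 19.249 / 24.148 = 0.797

FS = 0.80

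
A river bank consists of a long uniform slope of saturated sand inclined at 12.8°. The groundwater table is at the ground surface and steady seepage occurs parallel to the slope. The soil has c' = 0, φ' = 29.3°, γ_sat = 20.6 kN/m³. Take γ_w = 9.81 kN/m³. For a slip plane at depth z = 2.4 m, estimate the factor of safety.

With seepage parallel to the slope and the water table at the surface, the effective normal stress on the slip plane uses the buoyant unit weight γ' = γ_sat − γ_w while the driving shear stress uses γ_sat:
FS = [c' + γ' z cos²β tanφ'] / [γ_sat z sinβ cosβ]
(For c' = 0 this reduces to FS = (γ'/γ_sat)·tanφ'/tanβ.)
γ' = 20.6 − 9.81 = 10.79 kN/m³
Numerator = 0.0 + 10.79·2.4·cos²12.8°·tan29.3° = 0.0 + 10.79·2.4·0.9509·0.5612 = 13.819 kPa
Denominator = 20.6·2.4·sin12.8°·cos12.8° = 20.6·2.4·0.2215·0.9751 = 10.681 kPa
FS = 13.819 / 10.681 = 1.294

FS = 1.29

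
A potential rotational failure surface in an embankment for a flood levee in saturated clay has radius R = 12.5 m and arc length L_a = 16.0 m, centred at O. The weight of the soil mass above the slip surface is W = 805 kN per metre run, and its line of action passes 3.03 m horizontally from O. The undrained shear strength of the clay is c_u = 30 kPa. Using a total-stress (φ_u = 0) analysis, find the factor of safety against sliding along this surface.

Taking moments about the centre O, the resisting moment is provided by the undrained shear strength acting along the arc:
M_R = c_u·L_a·R = 30·16.00·12.5 = 6000.0 kN·m/m
M_D = W·d = 805·3.03 = 2439.1 kN·m/m
FS = M_R / M_D = 6000.0 / 2439.1 = 2.460

FS = 2.46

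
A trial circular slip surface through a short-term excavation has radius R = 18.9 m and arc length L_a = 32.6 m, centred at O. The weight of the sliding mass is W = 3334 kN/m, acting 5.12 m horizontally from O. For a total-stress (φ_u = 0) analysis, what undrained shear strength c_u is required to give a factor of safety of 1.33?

FS = c_u·L_a·R / (W·d), so c_u = FS·W·d / (L_a·R).
c_u = 1.33·3334·5.12 / (32.60·18.9) = 22703.2 / 616.14 = 36.85 kPa

c_u = 36.8 kPa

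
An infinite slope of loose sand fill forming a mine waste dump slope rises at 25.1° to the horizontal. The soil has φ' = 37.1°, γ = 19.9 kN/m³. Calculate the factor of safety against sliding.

For a dry cohesionless infinite slope the factor of safety is FS = tanφ' / tanβ.
FS = tan37.1° / tan25.1° = 0.7563 / 0.4684 = 1.615

FS = 1.61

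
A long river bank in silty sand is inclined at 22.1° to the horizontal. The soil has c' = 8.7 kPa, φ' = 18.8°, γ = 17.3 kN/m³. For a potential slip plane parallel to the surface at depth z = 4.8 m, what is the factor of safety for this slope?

FS = 1.14

For an infinite slope with a slip plane parallel to the surface (no pore pressure): FS = [c' + γz cos²β tanφ'] / [γz sinβ cosβ].
γz = 17.3·4.8 = 83.04 kN/m²
Numerator = 8.7 + 83.04·cos²22.1°·tan18.8° = 8.7 + 83.04·0.8585·0.3404 = 32.968 kPa
Denominator = 83.04·sin22.1°·cos22.1° = 83.04·0.3762·0.9265 = 28.946 kPa
FS = 32.968 / 28.946 = 1.139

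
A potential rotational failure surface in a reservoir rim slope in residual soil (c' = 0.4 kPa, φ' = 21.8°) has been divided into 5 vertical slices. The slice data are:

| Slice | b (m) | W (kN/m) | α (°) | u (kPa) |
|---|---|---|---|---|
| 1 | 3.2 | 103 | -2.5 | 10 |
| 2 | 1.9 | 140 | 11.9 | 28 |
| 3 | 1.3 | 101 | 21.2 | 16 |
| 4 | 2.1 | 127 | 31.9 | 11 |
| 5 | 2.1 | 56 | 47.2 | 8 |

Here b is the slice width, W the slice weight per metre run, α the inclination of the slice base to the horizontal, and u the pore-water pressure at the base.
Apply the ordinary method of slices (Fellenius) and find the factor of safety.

Ordinary method of slices: FS = Σ[c'·Δl_i + (W_i cosα_i − u_i·Δl_i)·tanφ'] / Σ W_i sinα_i, with Δl_i = b_i / cosα_i.
Slice 1: Δl = 3.2/cos(-2.5°) = 3.203 m; N'_1 = 103·cos(-2.5°) − 10·3.203 = 70.9; c'Δl = 1.28; W sinα = -4.5
Slice 2: Δl = 1.9/cos11.9° = 1.942 m; N'_2 = 140·cos11.9° − 28·1.942 = 82.6; c'Δl = 0.78; W sinα = 28.9
Slice 3: Δl = 1.3/cos21.2° = 1.394 m; N'_3 = 101·cos21.2° − 16·1.394 = 71.9; c'Δl = 0.56; W sinα = 36.5
Slice 4: Δl = 2.1/cos31.9° = 2.474 m; N'_4 = 127·cos31.9° − 11·2.474 = 80.6; c'Δl = 0.99; W sinα = 67.1
Slice 5: Δl = 2.1/cos47.2° = 3.091 m; N'_5 = 56·cos47.2° − 8·3.091 = 13.3; c'Δl = 1.24; W sinα = 41.1
Σc'Δl = 4.8 kN/m; ΣN' = 319.3 kN/m; ΣW sinα = 169.1 kN/m
Resisting = 4.8 + 319.3·tan21.8° = 4.8 + 127.7 = 132.5 kN/m
FS = 132.5 / 169.1 = 0.784

FS = 0.78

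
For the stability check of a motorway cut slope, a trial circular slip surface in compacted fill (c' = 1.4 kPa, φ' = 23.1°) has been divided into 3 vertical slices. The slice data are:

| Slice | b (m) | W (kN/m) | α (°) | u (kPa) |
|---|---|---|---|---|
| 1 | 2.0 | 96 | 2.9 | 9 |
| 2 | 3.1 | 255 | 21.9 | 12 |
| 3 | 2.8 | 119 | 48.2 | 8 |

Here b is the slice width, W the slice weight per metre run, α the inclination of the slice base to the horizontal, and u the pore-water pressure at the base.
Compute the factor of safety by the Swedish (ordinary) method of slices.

FS = 0.79

Ordinary method of slices: FS = Σ[c'·Δl_i + (W_i cosα_i − u_i·Δl_i)·tanφ'] / Σ W_i sinα_i, with Δl_i = b_i / cosα_i.
Slice 1: Δl = 2.0/cos2.9° = 2.003 m; N'_1 = 96·cos2.9° − 9·2.003 = 77.9; c'Δl = 2.80; W sinα = 4.9
Slice 2: Δl = 3.1/cos21.9° = 3.341 m; N'_2 = 255·cos21.9° − 12·3.341 = 196.5; c'Δl = 4.68; W sinα = 95.1
Slice 3: Δl = 2.8/cos48.2° = 4.201 m; N'_3 = 119·cos48.2° − 8·4.201 = 45.7; c'Δl = 5.88; W sinα = 88.7
Σc'Δl = 13.4 kN/m; ΣN' = 320.1 kN/m; ΣW sinα = 188.7 kN/m
Resisting = 13.4 + 320.1·tan23.1° = 13.4 + 136.5 = 149.9 kN/m
FS = 149.9 / 188.7 = 0.794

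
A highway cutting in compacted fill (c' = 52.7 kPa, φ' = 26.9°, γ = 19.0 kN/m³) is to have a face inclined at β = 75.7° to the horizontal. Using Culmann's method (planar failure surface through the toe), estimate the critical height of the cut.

H_c = 28.09 m

Culmann's analysis gives the critical failure plane at α_cr = (β + φ')/2 = (75.7 + 26.9)/2 = 51.3°, and the critical height
H_c = (4c'/γ) · sinβ cosφ' / [1 − cos(β − φ')]
    = (4·52.7/19.0) · sin75.7°·cos26.9° / [1 − cos(48.8°)]
    = 11.095 · 0.9690·0.8918 / [1 − 0.6587]
    = 11.095 · 0.8642 / 0.3413
    = 28.09 m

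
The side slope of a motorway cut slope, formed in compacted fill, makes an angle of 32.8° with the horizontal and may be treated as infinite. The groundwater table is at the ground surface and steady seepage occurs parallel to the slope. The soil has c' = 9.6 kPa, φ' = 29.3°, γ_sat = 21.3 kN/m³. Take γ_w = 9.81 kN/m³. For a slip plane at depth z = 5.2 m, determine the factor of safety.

With seepage parallel to the slope and the water table at the surface, the effective normal stress on the slip plane uses the buoyant unit weight γ' = γ_sat − γ_w while the driving shear stress uses γ_sat:
FS = [c' + γ' z cos²β tanφ'] / [γ_sat z sinβ cosβ]
γ' = 21.3 − 9.81 = 11.49 kN/m³
Numerator = 9.6 + 11.49·5.2·cos²32.8°·tan29.3° = 9.6 + 11.49·5.2·0.7066·0.5612 = 33.290 kPa
Denominator = 21.3·5.2·sin32.8°·cos32.8° = 21.3·5.2·0.5417·0.8406 = 50.434 kPa
FS = 33.290 / 50.434 = 0.660

FS = 0.66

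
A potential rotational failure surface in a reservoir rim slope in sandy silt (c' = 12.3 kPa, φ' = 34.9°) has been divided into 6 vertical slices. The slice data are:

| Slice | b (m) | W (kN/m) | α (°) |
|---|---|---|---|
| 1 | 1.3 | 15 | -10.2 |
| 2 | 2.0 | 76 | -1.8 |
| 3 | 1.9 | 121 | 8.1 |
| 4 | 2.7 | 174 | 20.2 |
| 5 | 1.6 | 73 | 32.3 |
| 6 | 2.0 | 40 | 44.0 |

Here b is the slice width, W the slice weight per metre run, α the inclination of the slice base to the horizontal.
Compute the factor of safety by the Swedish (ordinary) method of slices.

FS = 3.47

Ordinary method of slices: FS = Σ[c'·Δl_i + (W_i cosα_i)·tanφ'] / Σ W_i sinα_i, with Δl_i = b_i / cosα_i.
Slice 1: Δl = 1.3/cos(-10.2°) = 1.321 m; N'_1 = 15·cos(-10.2°) = 14.8; c'Δl = 16.25; W sinα = -2.7
Slice 2: Δl = 2.0/cos(-1.8°) = 2.001 m; N'_2 = 76·cos(-1.8°) = 76.0; c'Δl = 24.61; W sinα = -2.4
Slice 3: Δl = 1.9/cos8.1° = 1.919 m; N'_3 = 121·cos8.1° = 119.8; c'Δl = 23.61; W sinα = 17.0
Slice 4: Δl = 2.7/cos20.2° = 2.877 m; N'_4 = 174·cos20.2° = 163.3; c'Δl = 35.39; W sinα = 60.1
Slice 5: Δl = 1.6/cos32.3° = 1.893 m; N'_5 = 73·cos32.3° = 61.7; c'Δl = 23.28; W sinα = 39.0
Slice 6: Δl = 2.0/cos44.0° = 2.780 m; N'_6 = 40·cos44.0° = 28.8; c'Δl = 34.20; W sinα = 27.8
Σc'Δl = 157.3 kN/m; ΣN' = 464.3 kN/m; ΣW sinα = 138.9 kN/m
Resisting = 157.3 + 464.3·tan34.9° = 157.3 + 323.9 = 481.2 kN/m
FS = 481.2 / 138.9 = 3.465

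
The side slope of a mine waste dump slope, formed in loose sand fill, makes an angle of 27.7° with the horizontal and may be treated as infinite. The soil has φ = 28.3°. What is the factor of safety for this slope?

For a dry cohesionless infinite slope the factor of safety is FS = tanφ / tanβ.
FS = tan28.3° / tan27.7° = 0.5384 / 0.5250 = 1.026

FS = 1.03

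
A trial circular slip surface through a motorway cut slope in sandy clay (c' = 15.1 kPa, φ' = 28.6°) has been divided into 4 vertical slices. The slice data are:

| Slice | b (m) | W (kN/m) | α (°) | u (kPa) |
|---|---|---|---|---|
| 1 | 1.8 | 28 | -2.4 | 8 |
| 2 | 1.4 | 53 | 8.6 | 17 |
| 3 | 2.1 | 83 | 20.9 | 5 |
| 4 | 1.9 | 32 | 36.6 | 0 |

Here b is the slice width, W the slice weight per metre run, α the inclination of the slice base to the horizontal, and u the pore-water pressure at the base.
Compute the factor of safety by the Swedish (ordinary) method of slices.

Ordinary method of slices: FS = Σ[c'·Δl_i + (W_i cosα_i − u_i·Δl_i)·tanφ'] / Σ W_i sinα_i, with Δl_i = b_i / cosα_i.
Slice 1: Δl = 1.8/cos(-2.4°) = 1.802 m; N'_1 = 28·cos(-2.4°) − 8·1.802 = 13.6; c'Δl = 27.20; W sinα = -1.2
Slice 2: Δl = 1.4/cos8.6° = 1.416 m; N'_2 = 53·cos8.6° − 17·1.416 = 28.3; c'Δl = 21.38; W sinα = 7.9
Slice 3: Δl = 2.1/cos20.9° = 2.248 m; N'_3 = 83·cos20.9° − 5·2.248 = 66.3; c'Δl = 33.94; W sinα = 29.6
Slice 4: Δl = 1.9/cos36.6° = 2.367 m; N'_4 = 32·cos36.6° − 0·2.367 = 25.7; c'Δl = 35.74; W sinα = 19.1
Σc'Δl = 118.3 kN/m; ΣN' = 133.9 kN/m; ΣW sinα = 55.4 kN/m
Resisting = 118.3 + 133.9·tan28.6° = 118.3 + 73.0 = 191.3 kN/m
FS = 191.3 / 55.4 = 3.450

FS = 3.45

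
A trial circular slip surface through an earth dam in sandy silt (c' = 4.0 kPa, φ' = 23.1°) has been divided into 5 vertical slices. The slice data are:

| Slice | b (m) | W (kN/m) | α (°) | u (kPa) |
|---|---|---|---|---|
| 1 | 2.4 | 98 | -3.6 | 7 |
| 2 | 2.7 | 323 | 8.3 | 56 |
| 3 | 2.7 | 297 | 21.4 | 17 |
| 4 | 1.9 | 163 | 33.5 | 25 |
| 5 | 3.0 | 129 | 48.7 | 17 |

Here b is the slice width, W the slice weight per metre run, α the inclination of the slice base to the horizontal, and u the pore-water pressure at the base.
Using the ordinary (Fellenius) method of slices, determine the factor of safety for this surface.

FS = 0.89

Ordinary method of slices: FS = Σ[c'·Δl_i + (W_i cosα_i − u_i·Δl_i)·tanφ'] / Σ W_i sinα_i, with Δl_i = b_i / cosα_i.
Slice 1: Δl = 2.4/cos(-3.6°) = 2.405 m; N'_1 = 98·cos(-3.6°) − 7·2.405 = 81.0; c'Δl = 9.62; W sinα = -6.2
Slice 2: Δl = 2.7/cos8.3° = 2.729 m; N'_2 = 323·cos8.3° − 56·2.729 = 166.8; c'Δl = 10.91; W sinα = 46.6
Slice 3: Δl = 2.7/cos21.4° = 2.900 m; N'_3 = 297·cos21.4° − 17·2.900 = 227.2; c'Δl = 11.60; W sinα = 108.4
Slice 4: Δl = 1.9/cos33.5° = 2.278 m; N'_4 = 163·cos33.5° − 25·2.278 = 79.0; c'Δl = 9.11; W sinα = 90.0
Slice 5: Δl = 3.0/cos48.7° = 4.545 m; N'_5 = 129·cos48.7° − 17·4.545 = 7.9; c'Δl = 18.18; W sinα = 96.9
Σc'Δl = 59.4 kN/m; ΣN' = 561.8 kN/m; ΣW sinα = 335.7 kN/m
Resisting = 59.4 + 561.8·tan23.1° = 59.4 + 239.6 = 299.1 kN/m
FS = 299.1 / 335.7 = 0.891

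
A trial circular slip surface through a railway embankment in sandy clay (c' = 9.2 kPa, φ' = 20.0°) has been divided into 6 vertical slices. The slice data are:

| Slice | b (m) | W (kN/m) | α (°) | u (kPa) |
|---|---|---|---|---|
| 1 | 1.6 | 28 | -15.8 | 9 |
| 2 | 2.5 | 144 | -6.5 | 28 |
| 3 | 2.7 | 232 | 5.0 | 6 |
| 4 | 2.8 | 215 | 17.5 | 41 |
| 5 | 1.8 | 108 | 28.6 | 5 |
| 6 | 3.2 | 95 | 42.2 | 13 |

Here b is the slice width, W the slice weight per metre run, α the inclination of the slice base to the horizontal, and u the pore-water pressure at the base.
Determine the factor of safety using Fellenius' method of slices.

Ordinary method of slices: FS = Σ[c'·Δl_i + (W_i cosα_i − u_i·Δl_i)·tanφ'] / Σ W_i sinα_i, with Δl_i = b_i / cosα_i.
Slice 1: Δl = 1.6/cos(-15.8°) = 1.663 m; N'_1 = 28·cos(-15.8°) − 9·1.663 = 12.0; c'Δl = 15.30; W sinα = -7.6
Slice 2: Δl = 2.5/cos(-6.5°) = 2.516 m; N'_2 = 144·cos(-6.5°) − 28·2.516 = 72.6; c'Δl = 23.15; W sinα = -16.3
Slice 3: Δl = 2.7/cos5.0° = 2.710 m; N'_3 = 232·cos5.0° − 6·2.710 = 214.9; c'Δl = 24.93; W sinα = 20.2
Slice 4: Δl = 2.8/cos17.5° = 2.936 m; N'_4 = 215·cos17.5° − 41·2.936 = 84.7; c'Δl = 27.01; W sinα = 64.7
Slice 5: Δl = 1.8/cos28.6° = 2.050 m; N'_5 = 108·cos28.6° − 5·2.050 = 84.6; c'Δl = 18.86; W sinα = 51.7
Slice 6: Δl = 3.2/cos42.2° = 4.320 m; N'_6 = 95·cos42.2° − 13·4.320 = 14.2; c'Δl = 39.74; W sinα = 63.8
Σc'Δl = 149.0 kN/m; ΣN' = 482.9 kN/m; ΣW sinα = 176.5 kN/m
Resisting = 149.0 + 482.9·tan20.0° = 149.0 + 175.8 = 324.8 kN/m
FS = 324.8 / 176.5 = 1.840

FS = 1.84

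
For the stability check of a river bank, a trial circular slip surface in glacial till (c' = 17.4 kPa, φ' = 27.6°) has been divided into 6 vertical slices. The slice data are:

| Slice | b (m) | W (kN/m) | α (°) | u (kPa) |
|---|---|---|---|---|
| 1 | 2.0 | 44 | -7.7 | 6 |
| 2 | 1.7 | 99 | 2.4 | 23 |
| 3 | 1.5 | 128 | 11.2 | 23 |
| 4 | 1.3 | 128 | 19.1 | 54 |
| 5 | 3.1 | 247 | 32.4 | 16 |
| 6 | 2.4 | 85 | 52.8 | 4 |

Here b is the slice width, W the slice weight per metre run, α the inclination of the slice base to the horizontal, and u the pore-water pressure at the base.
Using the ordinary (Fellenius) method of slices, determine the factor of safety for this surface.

Ordinary method of slices: FS = Σ[c'·Δl_i + (W_i cosα_i − u_i·Δl_i)·tanφ'] / Σ W_i sinα_i, with Δl_i = b_i / cosα_i.
Slice 1: Δl = 2.0/cos(-7.7°) = 2.018 m; N'_1 = 44·cos(-7.7°) − 6·2.018 = 31.5; c'Δl = 35.12; W sinα = -5.9
Slice 2: Δl = 1.7/cos2.4° = 1.701 m; N'_2 = 99·cos2.4° − 23·1.701 = 59.8; c'Δl = 29.61; W sinα = 4.1
Slice 3: Δl = 1.5/cos11.2° = 1.529 m; N'_3 = 128·cos11.2° − 23·1.529 = 90.4; c'Δl = 26.61; W sinα = 24.9
Slice 4: Δl = 1.3/cos19.1° = 1.376 m; N'_4 = 128·cos19.1° − 54·1.376 = 46.7; c'Δl = 23.94; W sinα = 41.9
Slice 5: Δl = 3.1/cos32.4° = 3.672 m; N'_5 = 247·cos32.4° − 16·3.672 = 149.8; c'Δl = 63.89; W sinα = 132.3
Slice 6: Δl = 2.4/cos52.8° = 3.970 m; N'_6 = 85·cos52.8° − 4·3.970 = 35.5; c'Δl = 69.07; W sinα = 67.7
Σc'Δl = 248.2 kN/m; ΣN' = 413.6 kN/m; ΣW sinα = 265.1 kN/m
Resisting = 248.2 + 413.6·tan27.6° = 248.2 + 216.2 = 464.5 kN/m
FS = 464.5 / 265.1 = 1.752

FS = 1.75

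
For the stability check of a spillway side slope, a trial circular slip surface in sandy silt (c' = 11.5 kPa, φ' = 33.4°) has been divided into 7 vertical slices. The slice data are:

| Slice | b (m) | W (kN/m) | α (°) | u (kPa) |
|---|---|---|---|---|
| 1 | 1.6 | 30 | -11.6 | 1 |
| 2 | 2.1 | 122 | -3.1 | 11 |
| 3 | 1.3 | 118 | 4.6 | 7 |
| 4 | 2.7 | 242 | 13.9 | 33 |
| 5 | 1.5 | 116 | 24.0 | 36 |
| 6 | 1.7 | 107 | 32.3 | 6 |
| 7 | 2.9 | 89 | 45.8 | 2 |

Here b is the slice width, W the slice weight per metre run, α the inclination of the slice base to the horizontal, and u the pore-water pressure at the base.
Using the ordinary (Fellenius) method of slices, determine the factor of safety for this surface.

FS = 2.45

Ordinary method of slices: FS = Σ[c'·Δl_i + (W_i cosα_i − u_i·Δl_i)·tanφ'] / Σ W_i sinα_i, with Δl_i = b_i / cosα_i.
Slice 1: Δl = 1.6/cos(-11.6°) = 1.633 m; N'_1 = 30·cos(-11.6°) − 1·1.633 = 27.8; c'Δl = 18.78; W sinα = -6.0
Slice 2: Δl = 2.1/cos(-3.1°) = 2.103 m; N'_2 = 122·cos(-3.1°) − 11·2.103 = 98.7; c'Δl = 24.19; W sinα = -6.6
Slice 3: Δl = 1.3/cos4.6° = 1.304 m; N'_3 = 118·cos4.6° − 7·1.304 = 108.5; c'Δl = 15.00; W sinα = 9.5
Slice 4: Δl = 2.7/cos13.9° = 2.781 m; N'_4 = 242·cos13.9° − 33·2.781 = 143.1; c'Δl = 31.99; W sinα = 58.1
Slice 5: Δl = 1.5/cos24.0° = 1.642 m; N'_5 = 116·cos24.0° − 36·1.642 = 46.9; c'Δl = 18.88; W sinα = 47.2
Slice 6: Δl = 1.7/cos32.3° = 2.011 m; N'_6 = 107·cos32.3° − 6·2.011 = 78.4; c'Δl = 23.13; W sinα = 57.2
Slice 7: Δl = 2.9/cos45.8° = 4.160 m; N'_7 = 89·cos45.8° − 2·4.160 = 53.7; c'Δl = 47.84; W sinα = 63.8
Σc'Δl = 179.8 kN/m; ΣN' = 557.0 kN/m; ΣW sinα = 223.1 kN/m
Resisting = 179.8 + 557.0·tan33.4° = 179.8 + 367.3 = 547.1 kN/m
FS = 547.1 / 223.1 = 2.452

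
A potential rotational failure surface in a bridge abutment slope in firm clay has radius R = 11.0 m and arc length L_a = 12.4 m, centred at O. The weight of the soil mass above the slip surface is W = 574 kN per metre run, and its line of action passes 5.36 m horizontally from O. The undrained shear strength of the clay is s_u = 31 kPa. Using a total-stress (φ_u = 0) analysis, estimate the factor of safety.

FS = 1.37

Taking moments about the centre O, the resisting moment is provided by the undrained shear strength acting along the arc:
M_R = s_u·L_a·R = 31·12.40·11.0 = 4228.4 kN·m/m
M_D = W·d = 574·5.36 = 3076.6 kN·m/m
FS = M_R / M_D = 4228.4 / 3076.6 = 1.374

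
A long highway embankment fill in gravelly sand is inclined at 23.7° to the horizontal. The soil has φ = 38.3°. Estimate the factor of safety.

FS = 1.80

For a dry cohesionless infinite slope the factor of safety is FS = tanφ / tanβ.
FS = tan38.3° / tan23.7° = 0.7898 / 0.4390 = 1.799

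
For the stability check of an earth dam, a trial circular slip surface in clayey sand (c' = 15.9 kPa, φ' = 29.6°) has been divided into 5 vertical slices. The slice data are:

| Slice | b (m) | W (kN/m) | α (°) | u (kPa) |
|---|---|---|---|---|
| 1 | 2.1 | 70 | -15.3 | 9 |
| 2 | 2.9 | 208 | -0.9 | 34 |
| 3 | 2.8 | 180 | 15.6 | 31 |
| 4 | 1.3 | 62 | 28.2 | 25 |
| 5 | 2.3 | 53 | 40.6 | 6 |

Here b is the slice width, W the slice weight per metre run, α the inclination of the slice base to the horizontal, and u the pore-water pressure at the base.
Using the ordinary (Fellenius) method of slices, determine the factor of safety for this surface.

Ordinary method of slices: FS = Σ[c'·Δl_i + (W_i cosα_i − u_i·Δl_i)·tanφ'] / Σ W_i sinα_i, with Δl_i = b_i / cosα_i.
Slice 1: Δl = 2.1/cos(-15.3°) = 2.177 m; N'_1 = 70·cos(-15.3°) − 9·2.177 = 47.9; c'Δl = 34.62; W sinα = -18.5
Slice 2: Δl = 2.9/cos(-0.9°) = 2.900 m; N'_2 = 208·cos(-0.9°) − 34·2.900 = 109.4; c'Δl = 46.12; W sinα = -3.3
Slice 3: Δl = 2.8/cos15.6° = 2.907 m; N'_3 = 180·cos15.6° − 31·2.907 = 83.2; c'Δl = 46.22; W sinα = 48.4
Slice 4: Δl = 1.3/cos28.2° = 1.475 m; N'_4 = 62·cos28.2° − 25·1.475 = 17.8; c'Δl = 23.45; W sinα = 29.3
Slice 5: Δl = 2.3/cos40.6° = 3.029 m; N'_5 = 53·cos40.6° − 6·3.029 = 22.1; c'Δl = 48.16; W sinα = 34.5
Σc'Δl = 198.6 kN/m; ΣN' = 280.4 kN/m; ΣW sinα = 90.5 kN/m
Resisting = 198.6 + 280.4·tan29.6° = 198.6 + 159.3 = 357.8 kN/m
FS = 357.8 / 90.5 = 3.956

FS = 3.96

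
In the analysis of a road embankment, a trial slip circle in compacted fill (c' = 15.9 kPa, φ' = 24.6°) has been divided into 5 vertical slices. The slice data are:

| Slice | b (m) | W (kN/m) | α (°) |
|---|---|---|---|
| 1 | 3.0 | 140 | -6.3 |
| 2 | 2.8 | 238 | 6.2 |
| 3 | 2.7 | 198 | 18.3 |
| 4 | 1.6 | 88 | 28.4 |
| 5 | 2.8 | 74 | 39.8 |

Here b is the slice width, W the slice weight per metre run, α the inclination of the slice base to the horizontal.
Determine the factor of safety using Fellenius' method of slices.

FS = 3.37

Ordinary method of slices: FS = Σ[c'·Δl_i + (W_i cosα_i)·tanφ'] / Σ W_i sinα_i, with Δl_i = b_i / cosα_i.
Slice 1: Δl = 3.0/cos(-6.3°) = 3.018 m; N'_1 = 140·cos(-6.3°) = 139.2; c'Δl = 47.99; W sinα = -15.4
Slice 2: Δl = 2.8/cos6.2° = 2.816 m; N'_2 = 238·cos6.2° = 236.6; c'Δl = 44.78; W sinα = 25.7
Slice 3: Δl = 2.7/cos18.3° = 2.844 m; N'_3 = 198·cos18.3° = 188.0; c'Δl = 45.22; W sinα = 62.2
Slice 4: Δl = 1.6/cos28.4° = 1.819 m; N'_4 = 88·cos28.4° = 77.4; c'Δl = 28.92; W sinα = 41.9
Slice 5: Δl = 2.8/cos39.8° = 3.644 m; N'_5 = 74·cos39.8° = 56.9; c'Δl = 57.95; W sinα = 47.4
Σc'Δl = 224.9 kN/m; ΣN' = 698.0 kN/m; ΣW sinα = 161.7 kN/m
Resisting = 224.9 + 698.0·tan24.6° = 224.9 + 319.6 = 544.4 kN/m
FS = 544.4 / 161.7 = 3.366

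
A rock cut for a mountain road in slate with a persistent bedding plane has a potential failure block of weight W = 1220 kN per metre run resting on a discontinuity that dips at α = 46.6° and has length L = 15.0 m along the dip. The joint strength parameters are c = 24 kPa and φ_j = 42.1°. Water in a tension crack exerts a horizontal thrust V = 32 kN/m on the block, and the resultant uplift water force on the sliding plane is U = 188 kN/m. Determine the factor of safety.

Resolving the block weight along and normal to the plane and applying the Mohr–Coulomb strength on the joint:
N' = W cosα − U − V sinα = 1220·cos46.6° − 188 − 32·sin46.6° = 627.0 kN/m
Driving force T = W sinα + V cosα = 1220·sin46.6° + 32·cos46.6° = 908.4 kN/m
Resisting force R = c·L + N'·tanφ_j = 24·15.0 + 627.0·tan42.1° = 360.0 + 566.5 = 926.5 kN/m
FS = R / T = 926.5 / 908.4 = 1.020

FS = 1.02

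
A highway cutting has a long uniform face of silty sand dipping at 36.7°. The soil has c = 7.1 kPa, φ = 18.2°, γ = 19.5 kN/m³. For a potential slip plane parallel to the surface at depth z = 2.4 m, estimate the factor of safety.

FS = 0.76

For an infinite slope with a slip plane parallel to the surface (no pore pressure): FS = [c + γz cos²β tanφ] / [γz sinβ cosβ].
γz = 19.5·2.4 = 46.80 kN/m²
Numerator = 7.1 + 46.80·cos²36.7°·tan18.2° = 7.1 + 46.80·0.6428·0.3288 = 16.991 kPa
Denominator = 46.80·sin36.7°·cos36.7° = 46.80·0.5976·0.8018 = 22.425 kPa
FS = 16.991 / 22.425 = 0.758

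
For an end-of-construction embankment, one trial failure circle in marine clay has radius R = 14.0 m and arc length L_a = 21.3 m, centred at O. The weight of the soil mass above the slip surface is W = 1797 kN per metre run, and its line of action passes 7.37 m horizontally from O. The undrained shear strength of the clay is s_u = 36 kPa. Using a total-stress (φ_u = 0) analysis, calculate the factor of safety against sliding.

Taking moments about the centre O, the resisting moment is provided by the undrained shear strength acting along the arc:
M_R = s_u·L_a·R = 36·21.30·14.0 = 10735.2 kN·m/m
M_D = W·d = 1797·7.37 = 13243.9 kN·m/m
FS = M_R / M_D = 10735.2 / 13243.9 = 0.811

FS = 0.81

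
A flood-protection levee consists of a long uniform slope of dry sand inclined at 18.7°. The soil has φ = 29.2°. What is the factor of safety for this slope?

FS = 1.65

For a dry cohesionless infinite slope the factor of safety is FS = tanφ / tanβ.
FS = tan29.2° / tan18.7° = 0.5589 / 0.3385 = 1.651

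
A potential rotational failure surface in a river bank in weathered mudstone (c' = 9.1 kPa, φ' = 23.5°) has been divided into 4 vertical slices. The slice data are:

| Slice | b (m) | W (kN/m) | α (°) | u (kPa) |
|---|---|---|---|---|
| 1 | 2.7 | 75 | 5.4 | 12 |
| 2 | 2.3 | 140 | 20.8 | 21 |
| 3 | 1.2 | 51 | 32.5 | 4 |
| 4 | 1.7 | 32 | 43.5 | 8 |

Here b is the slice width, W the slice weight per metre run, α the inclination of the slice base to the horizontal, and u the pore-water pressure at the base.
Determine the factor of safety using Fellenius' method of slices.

Ordinary method of slices: FS = Σ[c'·Δl_i + (W_i cosα_i − u_i·Δl_i)·tanφ'] / Σ W_i sinα_i, with Δl_i = b_i / cosα_i.
Slice 1: Δl = 2.7/cos5.4° = 2.712 m; N'_1 = 75·cos5.4° − 12·2.712 = 42.1; c'Δl = 24.68; W sinα = 7.1
Slice 2: Δl = 2.3/cos20.8° = 2.460 m; N'_2 = 140·cos20.8° − 21·2.460 = 79.2; c'Δl = 22.39; W sinα = 49.7
Slice 3: Δl = 1.2/cos32.5° = 1.423 m; N'_3 = 51·cos32.5° − 4·1.423 = 37.3; c'Δl = 12.95; W sinα = 27.4
Slice 4: Δl = 1.7/cos43.5° = 2.344 m; N'_4 = 32·cos43.5° − 8·2.344 = 4.5; c'Δl = 21.33; W sinα = 22.0
Σc'Δl = 81.3 kN/m; ΣN' = 163.1 kN/m; ΣW sinα = 106.2 kN/m
Resisting = 81.3 + 163.1·tan23.5° = 81.3 + 70.9 = 152.3 kN/m
FS = 152.3 / 106.2 = 1.434

FS = 1.43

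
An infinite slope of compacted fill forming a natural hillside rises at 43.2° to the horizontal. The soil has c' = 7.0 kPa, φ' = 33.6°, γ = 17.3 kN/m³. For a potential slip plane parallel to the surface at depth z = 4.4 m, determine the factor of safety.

For an infinite slope with a slip plane parallel to the surface (no pore pressure): FS = [c' + γz cos²β tanφ'] / [γz sinβ cosβ].
γz = 17.3·4.4 = 76.12 kN/m²
Numerator = 7.0 + 76.12·cos²43.2°·tan33.6° = 7.0 + 76.12·0.5314·0.6644 = 33.875 kPa
Denominator = 76.12·sin43.2°·cos43.2° = 76.12·0.6845·0.7290 = 37.985 kPa
FS = 33.875 / 37.985 = 0.892

FS = 0.89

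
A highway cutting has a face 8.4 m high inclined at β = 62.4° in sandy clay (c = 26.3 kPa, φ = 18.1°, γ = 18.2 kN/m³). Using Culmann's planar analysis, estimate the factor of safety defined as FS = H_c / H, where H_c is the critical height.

H_c = (4c/γ) · sinβ cosφ / [1 − cos(β − φ)]
    = (4·26.3/18.2) · sin62.4°·cos18.1° / [1 − cos44.3°]
    = 5.780 · 0.8424 / 0.2843 = 17.13 m
FS = H_c / H = 17.13 / 8.4 = 2.039

FS = 2.04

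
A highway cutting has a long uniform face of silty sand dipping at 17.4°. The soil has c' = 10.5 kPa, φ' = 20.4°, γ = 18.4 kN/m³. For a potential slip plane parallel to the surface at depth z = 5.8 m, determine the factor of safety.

FS = 1.53

For an infinite slope with a slip plane parallel to the surface (no pore pressure): FS = [c' + γz cos²β tanφ'] / [γz sinβ cosβ].
γz = 18.4·5.8 = 106.72 kN/m²
Numerator = 10.5 + 106.72·cos²17.4°·tan20.4° = 10.5 + 106.72·0.9106·0.3719 = 46.640 kPa
Denominator = 106.72·sin17.4°·cos17.4° = 106.72·0.2990·0.9542 = 30.453 kPa
FS = 46.640 / 30.453 = 1.532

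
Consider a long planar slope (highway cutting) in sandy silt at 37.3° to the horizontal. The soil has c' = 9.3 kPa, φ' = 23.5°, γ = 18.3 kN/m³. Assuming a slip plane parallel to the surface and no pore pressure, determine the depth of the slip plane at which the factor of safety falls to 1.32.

Setting FS = 1.32 in FS = [c' + γz cos²β tanφ'] / [γz sinβ cosβ] and solving for z:
z = c' / [γ cosβ (FS·sinβ − cosβ·tanφ')]
  = 9.3 / [18.3·cos37.3°·(1.32·sin37.3° − cos37.3°·tan23.5°)]
  = 9.3 / [18.3·0.7955·(1.32·0.6060 − 0.7955·0.4348)]
  = 9.3 / 6.6093 = 1.407 m

z = 1.41 m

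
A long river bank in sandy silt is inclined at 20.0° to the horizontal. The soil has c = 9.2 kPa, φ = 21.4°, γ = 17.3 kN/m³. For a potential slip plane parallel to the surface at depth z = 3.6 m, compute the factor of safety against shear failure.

FS = 1.54

For an infinite slope with a slip plane parallel to the surface (no pore pressure): FS = [c + γz cos²β tanφ] / [γz sinβ cosβ].
γz = 17.3·3.6 = 62.28 kN/m²
Numerator = 9.2 + 62.28·cos²20.0°·tan21.4° = 9.2 + 62.28·0.8830·0.3919 = 30.752 kPa
Denominator = 62.28·sin20.0°·cos20.0° = 62.28·0.3420·0.9397 = 20.016 kPa
FS = 30.752 / 20.016 = 1.536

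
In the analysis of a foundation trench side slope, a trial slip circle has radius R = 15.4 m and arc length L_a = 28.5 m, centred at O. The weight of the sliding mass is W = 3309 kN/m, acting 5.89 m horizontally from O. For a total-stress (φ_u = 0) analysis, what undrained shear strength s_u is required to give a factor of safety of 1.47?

s_u = 65.3 kPa

FS = s_u·L_a·R / (W·d), so s_u = FS·W·d / (L_a·R).
s_u = 1.47·3309·5.89 / (28.50·15.4) = 28650.3 / 438.90 = 65.28 kPa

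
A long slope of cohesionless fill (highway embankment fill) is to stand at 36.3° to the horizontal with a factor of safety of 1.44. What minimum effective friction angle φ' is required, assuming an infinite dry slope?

φ' = 46.6°

FS = tanφ'/tanβ ⇒ tanφ' = FS · tanβ = 1.44 · tan36.3° = 1.0578
φ' = arctan(1.0578) = 46.61°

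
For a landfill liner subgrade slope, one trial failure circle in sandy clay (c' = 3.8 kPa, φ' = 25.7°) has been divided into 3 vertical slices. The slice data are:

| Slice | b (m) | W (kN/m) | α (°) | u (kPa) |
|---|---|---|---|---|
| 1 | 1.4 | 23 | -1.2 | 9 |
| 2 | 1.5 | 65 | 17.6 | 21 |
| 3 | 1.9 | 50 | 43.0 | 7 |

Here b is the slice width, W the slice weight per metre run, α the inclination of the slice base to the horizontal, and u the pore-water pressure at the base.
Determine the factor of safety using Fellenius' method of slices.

FS = 0.92

Ordinary method of slices: FS = Σ[c'·Δl_i + (W_i cosα_i − u_i·Δl_i)·tanφ'] / Σ W_i sinα_i, with Δl_i = b_i / cosα_i.
Slice 1: Δl = 1.4/cos(-1.2°) = 1.400 m; N'_1 = 23·cos(-1.2°) − 9·1.400 = 10.4; c'Δl = 5.32; W sinα = -0.5
Slice 2: Δl = 1.5/cos17.6° = 1.574 m; N'_2 = 65·cos17.6° − 21·1.574 = 28.9; c'Δl = 5.98; W sinα = 19.7
Slice 3: Δl = 1.9/cos43.0° = 2.598 m; N'_3 = 50·cos43.0° − 7·2.598 = 18.4; c'Δl = 9.87; W sinα = 34.1
Σc'Δl = 21.2 kN/m; ΣN' = 57.7 kN/m; ΣW sinα = 53.3 kN/m
Resisting = 21.2 + 57.7·tan25.7° = 21.2 + 27.8 = 48.9 kN/m
FS = 48.9 / 53.3 = 0.919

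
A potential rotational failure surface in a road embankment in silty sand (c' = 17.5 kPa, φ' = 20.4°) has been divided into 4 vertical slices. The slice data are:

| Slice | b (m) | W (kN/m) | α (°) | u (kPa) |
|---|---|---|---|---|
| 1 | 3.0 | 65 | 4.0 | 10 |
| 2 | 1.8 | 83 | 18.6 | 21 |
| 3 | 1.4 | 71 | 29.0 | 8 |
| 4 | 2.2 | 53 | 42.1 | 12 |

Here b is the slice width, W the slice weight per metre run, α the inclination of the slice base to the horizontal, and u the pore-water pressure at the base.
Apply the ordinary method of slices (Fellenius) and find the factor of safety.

Ordinary method of slices: FS = Σ[c'·Δl_i + (W_i cosα_i − u_i·Δl_i)·tanφ'] / Σ W_i sinα_i, with Δl_i = b_i / cosα_i.
Slice 1: Δl = 3.0/cos4.0° = 3.007 m; N'_1 = 65·cos4.0° − 10·3.007 = 34.8; c'Δl = 52.63; W sinα = 4.5
Slice 2: Δl = 1.8/cos18.6° = 1.899 m; N'_2 = 83·cos18.6° − 21·1.899 = 38.8; c'Δl = 33.24; W sinα = 26.5
Slice 3: Δl = 1.4/cos29.0° = 1.601 m; N'_3 = 71·cos29.0° − 8·1.601 = 49.3; c'Δl = 28.01; W sinα = 34.4
Slice 4: Δl = 2.2/cos42.1° = 2.965 m; N'_4 = 53·cos42.1° − 12·2.965 = 3.7; c'Δl = 51.89; W sinα = 35.5
Σc'Δl = 165.8 kN/m; ΣN' = 126.6 kN/m; ΣW sinα = 101.0 kN/m
Resisting = 165.8 + 126.6·tan20.4° = 165.8 + 47.1 = 212.8 kN/m
FS = 212.8 / 101.0 = 2.108

FS = 2.11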